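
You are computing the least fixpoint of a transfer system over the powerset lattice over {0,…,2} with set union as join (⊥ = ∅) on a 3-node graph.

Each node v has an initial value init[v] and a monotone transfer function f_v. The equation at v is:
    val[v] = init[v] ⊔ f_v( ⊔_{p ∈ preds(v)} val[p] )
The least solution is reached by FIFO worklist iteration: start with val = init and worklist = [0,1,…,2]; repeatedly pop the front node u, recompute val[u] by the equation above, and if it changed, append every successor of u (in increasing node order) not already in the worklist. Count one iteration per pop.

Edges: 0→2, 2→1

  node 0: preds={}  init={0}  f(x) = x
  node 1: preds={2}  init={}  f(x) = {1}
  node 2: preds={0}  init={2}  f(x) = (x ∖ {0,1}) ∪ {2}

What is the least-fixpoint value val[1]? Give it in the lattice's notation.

{1}

Iteration log — 3 steps:
  step 1. node 0  ⊔preds={}  new={0}  stable
  step 2. node 1  ⊔preds={2}  new={1}  old={}  +wl: 
  step 3. node 2  ⊔preds={0}  new={2}  stable

Least fixpoint reached:
  node 0: {0}
  node 1: {1}
  node 2: {2}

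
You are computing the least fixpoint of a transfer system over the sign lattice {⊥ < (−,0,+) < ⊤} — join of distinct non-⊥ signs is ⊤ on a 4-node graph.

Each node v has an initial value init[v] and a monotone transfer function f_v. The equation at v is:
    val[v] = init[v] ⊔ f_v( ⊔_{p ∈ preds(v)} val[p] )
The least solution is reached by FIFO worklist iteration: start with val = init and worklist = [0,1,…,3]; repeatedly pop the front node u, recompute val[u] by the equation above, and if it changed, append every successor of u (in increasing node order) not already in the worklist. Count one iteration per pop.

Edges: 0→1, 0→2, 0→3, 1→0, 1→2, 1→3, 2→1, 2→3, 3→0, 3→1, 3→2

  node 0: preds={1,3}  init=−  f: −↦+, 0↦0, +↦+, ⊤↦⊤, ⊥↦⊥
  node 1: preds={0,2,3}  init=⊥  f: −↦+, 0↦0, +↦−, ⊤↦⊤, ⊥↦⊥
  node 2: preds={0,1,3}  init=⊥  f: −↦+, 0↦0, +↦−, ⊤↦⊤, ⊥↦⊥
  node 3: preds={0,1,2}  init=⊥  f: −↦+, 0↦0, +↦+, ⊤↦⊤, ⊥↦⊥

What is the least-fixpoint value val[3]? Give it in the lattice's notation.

Iteration log — 9 steps:
  step 1. node 0  ⊔preds=⊥  new=−  stable
  step 2. node 1  ⊔preds=−  new=+  old=⊥  +wl: 0
  step 3. node 2  ⊔preds=⊤  new=⊤  old=⊥  +wl: 1
  step 4. node 3  ⊔preds=⊤  new=⊤  old=⊥  +wl: 2
  step 5. node 0  ⊔preds=⊤  new=⊤  old=−  +wl: 3
  step 6. node 1  ⊔preds=⊤  new=⊤  old=+  +wl: 0
  step 7. node 2  ⊔preds=⊤  new=⊤  stable
  step 8. node 3  ⊔preds=⊤  new=⊤  stable
  step 9. node 0  ⊔preds=⊤  new=⊤  stable

Least fixpoint reached:
  node 0: ⊤
  node 1: ⊤
  node 2: ⊤
  node 3: ⊤

⊤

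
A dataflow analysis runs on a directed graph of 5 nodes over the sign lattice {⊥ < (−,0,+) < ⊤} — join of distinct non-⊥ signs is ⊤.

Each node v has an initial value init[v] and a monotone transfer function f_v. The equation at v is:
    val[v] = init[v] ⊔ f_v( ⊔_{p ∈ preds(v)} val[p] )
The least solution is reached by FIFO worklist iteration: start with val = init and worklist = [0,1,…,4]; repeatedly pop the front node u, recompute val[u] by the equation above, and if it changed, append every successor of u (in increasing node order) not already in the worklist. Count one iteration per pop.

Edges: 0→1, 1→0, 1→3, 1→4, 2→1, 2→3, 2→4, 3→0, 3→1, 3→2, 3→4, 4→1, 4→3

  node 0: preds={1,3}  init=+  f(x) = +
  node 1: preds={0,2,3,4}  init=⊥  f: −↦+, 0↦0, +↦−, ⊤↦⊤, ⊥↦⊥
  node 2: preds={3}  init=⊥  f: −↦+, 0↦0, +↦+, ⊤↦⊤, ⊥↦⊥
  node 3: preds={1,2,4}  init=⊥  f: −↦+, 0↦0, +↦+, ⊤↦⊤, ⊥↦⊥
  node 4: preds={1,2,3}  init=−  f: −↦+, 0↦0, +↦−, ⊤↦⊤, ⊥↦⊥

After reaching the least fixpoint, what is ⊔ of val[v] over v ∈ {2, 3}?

⊤

Worklist (11 pops):
  #1 pop 0: in=⊥ → + (no change)
  #2 pop 1: in=⊤ → ⊤ (was ⊥); enqueue [0]
  #3 pop 2: in=⊥ → ⊥ (no change)
  #4 pop 3: in=⊤ → ⊤ (was ⊥); enqueue [1,2]
  #5 pop 4: in=⊤ → ⊤ (was −); enqueue [3]
  #6 pop 0: in=⊤ → + (no change)
  #7 pop 1: in=⊤ → ⊤ (no change)
  #8 pop 2: in=⊤ → ⊤ (was ⊥); enqueue [1,4]
  #9 pop 3: in=⊤ → ⊤ (no change)
  #10 pop 1: in=⊤ → ⊤ (no change)
  #11 pop 4: in=⊤ → ⊤ (no change)

Fixpoint:
  val[0] = +
  val[1] = ⊤
  val[2] = ⊤
  val[3] = ⊤
  val[4] = ⊤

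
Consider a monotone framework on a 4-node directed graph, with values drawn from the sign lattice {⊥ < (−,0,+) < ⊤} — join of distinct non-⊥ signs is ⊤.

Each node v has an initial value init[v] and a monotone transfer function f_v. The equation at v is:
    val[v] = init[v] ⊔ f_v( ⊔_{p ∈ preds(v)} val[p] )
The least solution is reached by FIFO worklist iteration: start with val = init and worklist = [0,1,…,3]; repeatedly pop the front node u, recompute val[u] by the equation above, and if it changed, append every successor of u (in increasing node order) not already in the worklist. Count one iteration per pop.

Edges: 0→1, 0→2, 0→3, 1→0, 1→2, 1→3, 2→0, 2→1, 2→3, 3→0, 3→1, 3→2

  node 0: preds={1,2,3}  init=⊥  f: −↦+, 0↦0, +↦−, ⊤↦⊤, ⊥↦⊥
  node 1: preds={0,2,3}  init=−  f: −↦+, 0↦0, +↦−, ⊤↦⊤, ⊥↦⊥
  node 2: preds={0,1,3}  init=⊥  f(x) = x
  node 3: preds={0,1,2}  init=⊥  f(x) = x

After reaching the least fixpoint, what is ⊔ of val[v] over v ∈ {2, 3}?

Worklist (9 pops):
  #1 pop 0: in=− → + (was ⊥); enqueue []
  #2 pop 1: in=+ → − (no change)
  #3 pop 2: in=⊤ → ⊤ (was ⊥); enqueue [0,1]
  #4 pop 3: in=⊤ → ⊤ (was ⊥); enqueue [2]
  #5 pop 0: in=⊤ → ⊤ (was +); enqueue [3]
  #6 pop 1: in=⊤ → ⊤ (was −); enqueue [0]
  #7 pop 2: in=⊤ → ⊤ (no change)
  #8 pop 3: in=⊤ → ⊤ (no change)
  #9 pop 0: in=⊤ → ⊤ (no change)

Fixpoint:
  val[0] = ⊤
  val[1] = ⊤
  val[2] = ⊤
  val[3] = ⊤

⊤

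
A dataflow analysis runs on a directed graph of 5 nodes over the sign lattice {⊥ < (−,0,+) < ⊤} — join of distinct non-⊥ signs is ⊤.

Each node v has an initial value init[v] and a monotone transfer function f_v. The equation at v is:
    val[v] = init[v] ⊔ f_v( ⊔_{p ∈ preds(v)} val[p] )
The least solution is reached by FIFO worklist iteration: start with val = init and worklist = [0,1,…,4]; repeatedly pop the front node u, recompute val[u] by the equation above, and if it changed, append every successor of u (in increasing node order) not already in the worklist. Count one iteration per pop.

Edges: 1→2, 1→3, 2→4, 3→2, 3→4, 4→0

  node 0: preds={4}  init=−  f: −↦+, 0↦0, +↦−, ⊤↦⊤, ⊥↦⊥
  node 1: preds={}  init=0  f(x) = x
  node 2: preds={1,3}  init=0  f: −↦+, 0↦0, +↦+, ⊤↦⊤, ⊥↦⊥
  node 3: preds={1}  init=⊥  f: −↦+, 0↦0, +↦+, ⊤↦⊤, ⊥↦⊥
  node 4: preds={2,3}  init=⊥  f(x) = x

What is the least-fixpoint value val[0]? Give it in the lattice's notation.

⊤

Worklist (7 pops):
  #1 pop 0: in=⊥ → − (no change)
  #2 pop 1: in=⊥ → 0 (no change)
  #3 pop 2: in=0 → 0 (no change)
  #4 pop 3: in=0 → 0 (was ⊥); enqueue [2]
  #5 pop 4: in=0 → 0 (was ⊥); enqueue [0]
  #6 pop 2: in=0 → 0 (no change)
  #7 pop 0: in=0 → ⊤ (was −); enqueue []

Fixpoint:
  val[0] = ⊤
  val[1] = 0
  val[2] = 0
  val[3] = 0
  val[4] = 0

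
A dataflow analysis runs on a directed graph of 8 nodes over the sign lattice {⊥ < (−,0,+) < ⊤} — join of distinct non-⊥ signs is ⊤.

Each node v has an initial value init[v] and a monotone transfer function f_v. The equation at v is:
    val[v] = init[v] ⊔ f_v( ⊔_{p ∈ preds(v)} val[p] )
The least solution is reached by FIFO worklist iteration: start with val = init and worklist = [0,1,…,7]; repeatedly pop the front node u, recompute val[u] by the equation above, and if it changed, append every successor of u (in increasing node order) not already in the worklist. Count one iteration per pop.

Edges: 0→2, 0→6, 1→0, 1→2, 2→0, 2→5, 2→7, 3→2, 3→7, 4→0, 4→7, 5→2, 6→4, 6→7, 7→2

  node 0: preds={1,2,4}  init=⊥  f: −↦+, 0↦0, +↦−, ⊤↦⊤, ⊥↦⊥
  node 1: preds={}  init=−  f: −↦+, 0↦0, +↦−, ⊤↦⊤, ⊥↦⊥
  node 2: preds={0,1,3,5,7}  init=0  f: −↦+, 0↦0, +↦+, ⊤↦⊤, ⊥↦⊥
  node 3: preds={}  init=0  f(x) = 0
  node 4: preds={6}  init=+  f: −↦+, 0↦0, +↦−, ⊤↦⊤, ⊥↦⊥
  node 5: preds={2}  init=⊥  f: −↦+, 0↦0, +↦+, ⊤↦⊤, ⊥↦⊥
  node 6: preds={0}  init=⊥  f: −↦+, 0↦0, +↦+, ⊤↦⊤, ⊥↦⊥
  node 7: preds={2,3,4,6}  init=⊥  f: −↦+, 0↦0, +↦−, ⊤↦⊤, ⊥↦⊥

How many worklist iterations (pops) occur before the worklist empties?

Trace (13 dequeues):
  [1] u=0 | in ⊤ | out ⊤ | prev ⊥ | push {}
  [2] u=1 | in ⊥ | out − | ==
  [3] u=2 | in ⊤ | out ⊤ | prev 0 | push {0}
  [4] u=3 | in ⊥ | out 0 | ==
  [5] u=4 | in ⊥ | out + | ==
  [6] u=5 | in ⊤ | out ⊤ | prev ⊥ | push {2}
  [7] u=6 | in ⊤ | out ⊤ | prev ⊥ | push {4}
  [8] u=7 | in ⊤ | out ⊤ | prev ⊥ | push {}
  [9] u=0 | in ⊤ | out ⊤ | ==
  [10] u=2 | in ⊤ | out ⊤ | ==
  [11] u=4 | in ⊤ | out ⊤ | prev + | push {0,7}
  [12] u=0 | in ⊤ | out ⊤ | ==
  [13] u=7 | in ⊤ | out ⊤ | ==

Converged values:
  [0] ⊤
  [1] −
  [2] ⊤
  [3] 0
  [4] ⊤
  [5] ⊤
  [6] ⊤
  [7] ⊤

13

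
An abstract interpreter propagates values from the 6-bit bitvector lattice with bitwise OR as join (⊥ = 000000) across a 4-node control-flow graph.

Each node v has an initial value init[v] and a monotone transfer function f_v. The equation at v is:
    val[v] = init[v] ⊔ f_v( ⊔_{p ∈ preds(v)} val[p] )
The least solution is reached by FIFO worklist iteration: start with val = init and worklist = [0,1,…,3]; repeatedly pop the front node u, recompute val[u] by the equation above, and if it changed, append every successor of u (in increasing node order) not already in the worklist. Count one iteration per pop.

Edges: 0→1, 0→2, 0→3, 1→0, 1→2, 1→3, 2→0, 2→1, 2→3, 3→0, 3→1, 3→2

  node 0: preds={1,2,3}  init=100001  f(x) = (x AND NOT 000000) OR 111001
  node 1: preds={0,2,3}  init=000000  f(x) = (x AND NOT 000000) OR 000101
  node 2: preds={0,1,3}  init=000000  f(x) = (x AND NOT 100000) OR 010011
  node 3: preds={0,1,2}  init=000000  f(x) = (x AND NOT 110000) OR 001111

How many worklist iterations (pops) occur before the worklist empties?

9

Worklist (9 pops):
  #1 pop 0: in=000000 → 111001 (was 100001); enqueue []
  #2 pop 1: in=111001 → 111101 (was 000000); enqueue [0]
  #3 pop 2: in=111101 → 011111 (was 000000); enqueue [1]
  #4 pop 3: in=111111 → 001111 (was 000000); enqueue [2]
  #5 pop 0: in=111111 → 111111 (was 111001); enqueue [3]
  #6 pop 1: in=111111 → 111111 (was 111101); enqueue [0]
  #7 pop 2: in=111111 → 011111 (no change)
  #8 pop 3: in=111111 → 001111 (no change)
  #9 pop 0: in=111111 → 111111 (no change)

Fixpoint:
  val[0] = 111111
  val[1] = 111111
  val[2] = 011111
  val[3] = 001111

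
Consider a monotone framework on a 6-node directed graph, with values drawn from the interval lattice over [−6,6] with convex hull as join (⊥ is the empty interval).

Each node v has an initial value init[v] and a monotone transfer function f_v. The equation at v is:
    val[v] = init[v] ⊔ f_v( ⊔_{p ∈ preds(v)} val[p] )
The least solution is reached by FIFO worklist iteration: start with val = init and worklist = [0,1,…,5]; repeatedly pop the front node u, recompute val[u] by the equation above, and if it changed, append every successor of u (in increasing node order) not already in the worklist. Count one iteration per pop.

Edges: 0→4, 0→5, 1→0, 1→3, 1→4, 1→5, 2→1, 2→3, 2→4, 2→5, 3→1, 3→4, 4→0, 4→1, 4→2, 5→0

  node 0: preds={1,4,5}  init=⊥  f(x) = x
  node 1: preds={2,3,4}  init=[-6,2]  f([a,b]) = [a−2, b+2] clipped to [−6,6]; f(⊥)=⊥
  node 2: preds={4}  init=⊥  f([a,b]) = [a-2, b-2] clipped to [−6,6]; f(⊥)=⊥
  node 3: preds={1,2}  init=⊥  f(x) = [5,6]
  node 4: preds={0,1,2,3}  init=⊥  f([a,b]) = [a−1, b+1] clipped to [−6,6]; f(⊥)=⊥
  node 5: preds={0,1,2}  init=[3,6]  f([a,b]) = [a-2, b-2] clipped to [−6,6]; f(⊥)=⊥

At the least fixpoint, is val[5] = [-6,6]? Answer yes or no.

yes

Worklist (13 pops):
  #1 pop 0: in=[-6,6] → [-6,6] (was ⊥); enqueue []
  #2 pop 1: in=⊥ → [-6,2] (no change)
  #3 pop 2: in=⊥ → ⊥ (no change)
  #4 pop 3: in=[-6,2] → [5,6] (was ⊥); enqueue [1]
  #5 pop 4: in=[-6,6] → [-6,6] (was ⊥); enqueue [0,2]
  #6 pop 5: in=[-6,6] → [-6,6] (was [3,6]); enqueue []
  #7 pop 1: in=[-6,6] → [-6,6] (was [-6,2]); enqueue [3,4,5]
  #8 pop 0: in=[-6,6] → [-6,6] (no change)
  #9 pop 2: in=[-6,6] → [-6,4] (was ⊥); enqueue [1]
  #10 pop 3: in=[-6,6] → [5,6] (no change)
  #11 pop 4: in=[-6,6] → [-6,6] (no change)
  #12 pop 5: in=[-6,6] → [-6,6] (no change)
  #13 pop 1: in=[-6,6] → [-6,6] (no change)

Fixpoint:
  val[0] = [-6,6]
  val[1] = [-6,6]
  val[2] = [-6,4]
  val[3] = [5,6]
  val[4] = [-6,6]
  val[5] = [-6,6]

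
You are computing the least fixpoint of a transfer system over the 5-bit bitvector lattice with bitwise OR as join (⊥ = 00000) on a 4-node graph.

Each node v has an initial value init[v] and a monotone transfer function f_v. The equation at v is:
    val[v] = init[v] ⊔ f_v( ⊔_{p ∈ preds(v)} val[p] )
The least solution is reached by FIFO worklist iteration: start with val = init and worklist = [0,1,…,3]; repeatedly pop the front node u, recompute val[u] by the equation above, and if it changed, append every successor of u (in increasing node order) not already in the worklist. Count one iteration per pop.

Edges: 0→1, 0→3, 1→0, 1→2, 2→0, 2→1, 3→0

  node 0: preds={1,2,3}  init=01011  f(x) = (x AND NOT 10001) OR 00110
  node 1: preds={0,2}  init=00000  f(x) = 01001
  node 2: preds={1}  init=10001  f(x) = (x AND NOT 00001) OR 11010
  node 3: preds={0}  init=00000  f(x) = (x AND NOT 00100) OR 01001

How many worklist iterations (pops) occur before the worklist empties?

Trace (6 dequeues):
  [1] u=0 | in 10001 | out 01111 | prev 01011 | push {}
  [2] u=1 | in 11111 | out 01001 | prev 00000 | push {0}
  [3] u=2 | in 01001 | out 11011 | prev 10001 | push {1}
  [4] u=3 | in 01111 | out 01011 | prev 00000 | push {}
  [5] u=0 | in 11011 | out 01111 | ==
  [6] u=1 | in 11111 | out 01001 | ==

Converged values:
  [0] 01111
  [1] 01001
  [2] 11011
  [3] 01011

6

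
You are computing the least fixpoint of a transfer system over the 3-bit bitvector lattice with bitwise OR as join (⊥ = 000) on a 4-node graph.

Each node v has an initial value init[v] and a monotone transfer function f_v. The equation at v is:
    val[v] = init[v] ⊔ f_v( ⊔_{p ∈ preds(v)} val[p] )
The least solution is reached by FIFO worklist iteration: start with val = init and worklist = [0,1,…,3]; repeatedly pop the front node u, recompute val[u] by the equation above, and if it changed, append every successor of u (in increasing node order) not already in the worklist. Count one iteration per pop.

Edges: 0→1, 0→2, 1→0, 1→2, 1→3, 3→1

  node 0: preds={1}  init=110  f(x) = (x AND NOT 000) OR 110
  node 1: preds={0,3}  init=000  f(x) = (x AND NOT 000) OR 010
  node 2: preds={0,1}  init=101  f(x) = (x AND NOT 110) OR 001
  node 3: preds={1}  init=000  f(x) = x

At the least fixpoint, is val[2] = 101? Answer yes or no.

yes

Iteration log — 6 steps:
  step 1. node 0  ⊔preds=000  new=110  stable
  step 2. node 1  ⊔preds=110  new=110  old=000  +wl: 0
  step 3. node 2  ⊔preds=110  new=101  stable
  step 4. node 3  ⊔preds=110  new=110  old=000  +wl: 1
  step 5. node 0  ⊔preds=110  new=110  stable
  step 6. node 1  ⊔preds=110  new=110  stable

Least fixpoint reached:
  node 0: 110
  node 1: 110
  node 2: 101
  node 3: 110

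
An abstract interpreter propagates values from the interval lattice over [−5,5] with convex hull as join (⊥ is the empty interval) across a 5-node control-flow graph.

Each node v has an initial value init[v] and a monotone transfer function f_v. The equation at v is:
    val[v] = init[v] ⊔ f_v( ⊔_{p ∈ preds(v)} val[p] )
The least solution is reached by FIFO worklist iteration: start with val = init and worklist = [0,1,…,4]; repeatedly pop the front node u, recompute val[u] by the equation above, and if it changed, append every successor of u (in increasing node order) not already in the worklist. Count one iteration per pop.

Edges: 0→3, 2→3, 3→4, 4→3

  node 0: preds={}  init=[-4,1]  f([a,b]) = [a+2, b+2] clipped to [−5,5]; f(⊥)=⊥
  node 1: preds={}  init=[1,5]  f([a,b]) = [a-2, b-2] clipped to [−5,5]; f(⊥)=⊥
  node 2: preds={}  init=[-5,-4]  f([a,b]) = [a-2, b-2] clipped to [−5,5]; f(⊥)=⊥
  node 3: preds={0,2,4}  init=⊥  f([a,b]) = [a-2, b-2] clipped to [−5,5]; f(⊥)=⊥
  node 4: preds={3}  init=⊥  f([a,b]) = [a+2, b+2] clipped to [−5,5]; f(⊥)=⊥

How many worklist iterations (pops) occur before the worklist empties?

Worklist (6 pops):
  #1 pop 0: in=⊥ → [-4,1] (no change)
  #2 pop 1: in=⊥ → [1,5] (no change)
  #3 pop 2: in=⊥ → [-5,-4] (no change)
  #4 pop 3: in=[-5,1] → [-5,-1] (was ⊥); enqueue []
  #5 pop 4: in=[-5,-1] → [-3,1] (was ⊥); enqueue [3]
  #6 pop 3: in=[-5,1] → [-5,-1] (no change)

Fixpoint:
  val[0] = [-4,1]
  val[1] = [1,5]
  val[2] = [-5,-4]
  val[3] = [-5,-1]
  val[4] = [-3,1]

6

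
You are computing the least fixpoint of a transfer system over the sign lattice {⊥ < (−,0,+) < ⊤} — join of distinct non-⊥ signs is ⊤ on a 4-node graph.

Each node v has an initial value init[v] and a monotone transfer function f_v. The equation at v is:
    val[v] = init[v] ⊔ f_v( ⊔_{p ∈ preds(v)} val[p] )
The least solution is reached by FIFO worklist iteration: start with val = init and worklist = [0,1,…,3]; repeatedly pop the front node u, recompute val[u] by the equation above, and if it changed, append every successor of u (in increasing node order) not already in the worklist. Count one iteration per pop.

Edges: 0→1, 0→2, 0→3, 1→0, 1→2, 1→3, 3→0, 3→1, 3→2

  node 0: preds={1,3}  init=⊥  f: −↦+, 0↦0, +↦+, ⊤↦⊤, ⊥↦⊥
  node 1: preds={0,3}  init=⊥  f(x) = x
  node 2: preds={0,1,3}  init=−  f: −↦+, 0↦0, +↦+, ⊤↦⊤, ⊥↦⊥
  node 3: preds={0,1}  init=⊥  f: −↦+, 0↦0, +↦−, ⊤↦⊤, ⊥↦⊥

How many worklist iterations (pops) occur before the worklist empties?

4

Worklist (4 pops):
  #1 pop 0: in=⊥ → ⊥ (no change)
  #2 pop 1: in=⊥ → ⊥ (no change)
  #3 pop 2: in=⊥ → − (no change)
  #4 pop 3: in=⊥ → ⊥ (no change)

Fixpoint:
  val[0] = ⊥
  val[1] = ⊥
  val[2] = −
  val[3] = ⊥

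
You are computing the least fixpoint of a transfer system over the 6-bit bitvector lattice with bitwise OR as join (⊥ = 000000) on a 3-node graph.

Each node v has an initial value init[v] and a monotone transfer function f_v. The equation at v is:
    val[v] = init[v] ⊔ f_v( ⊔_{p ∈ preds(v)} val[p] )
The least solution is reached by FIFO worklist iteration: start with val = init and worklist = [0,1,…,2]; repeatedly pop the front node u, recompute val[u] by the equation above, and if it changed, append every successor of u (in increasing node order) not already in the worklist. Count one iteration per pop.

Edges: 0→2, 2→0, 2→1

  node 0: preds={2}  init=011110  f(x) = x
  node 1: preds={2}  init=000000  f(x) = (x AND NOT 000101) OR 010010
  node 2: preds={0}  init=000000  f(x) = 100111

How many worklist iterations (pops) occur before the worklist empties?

6

Trace (6 dequeues):
  [1] u=0 | in 000000 | out 011110 | ==
  [2] u=1 | in 000000 | out 010010 | prev 000000 | push {}
  [3] u=2 | in 011110 | out 100111 | prev 000000 | push {0,1}
  [4] u=0 | in 100111 | out 111111 | prev 011110 | push {2}
  [5] u=1 | in 100111 | out 110010 | prev 010010 | push {}
  [6] u=2 | in 111111 | out 100111 | ==

Converged values:
  [0] 111111
  [1] 110010
  [2] 100111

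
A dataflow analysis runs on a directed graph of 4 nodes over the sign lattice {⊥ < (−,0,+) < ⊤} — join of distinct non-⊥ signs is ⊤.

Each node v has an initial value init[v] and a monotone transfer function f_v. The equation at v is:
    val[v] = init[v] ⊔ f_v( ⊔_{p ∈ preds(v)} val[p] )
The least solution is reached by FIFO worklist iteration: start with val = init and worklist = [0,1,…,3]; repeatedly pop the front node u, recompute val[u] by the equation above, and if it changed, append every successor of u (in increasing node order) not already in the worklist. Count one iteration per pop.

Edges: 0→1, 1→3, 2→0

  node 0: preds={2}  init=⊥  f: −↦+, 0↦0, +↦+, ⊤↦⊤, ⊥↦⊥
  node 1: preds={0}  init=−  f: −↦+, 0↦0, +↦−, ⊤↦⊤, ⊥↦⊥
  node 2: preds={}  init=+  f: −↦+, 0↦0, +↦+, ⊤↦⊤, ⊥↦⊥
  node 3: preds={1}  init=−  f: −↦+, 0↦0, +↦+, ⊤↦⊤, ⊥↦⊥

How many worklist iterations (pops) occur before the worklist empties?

4

Trace (4 dequeues):
  [1] u=0 | in + | out + | prev ⊥ | push {}
  [2] u=1 | in + | out − | ==
  [3] u=2 | in ⊥ | out + | ==
  [4] u=3 | in − | out ⊤ | prev − | push {}

Converged values:
  [0] +
  [1] −
  [2] +
  [3] ⊤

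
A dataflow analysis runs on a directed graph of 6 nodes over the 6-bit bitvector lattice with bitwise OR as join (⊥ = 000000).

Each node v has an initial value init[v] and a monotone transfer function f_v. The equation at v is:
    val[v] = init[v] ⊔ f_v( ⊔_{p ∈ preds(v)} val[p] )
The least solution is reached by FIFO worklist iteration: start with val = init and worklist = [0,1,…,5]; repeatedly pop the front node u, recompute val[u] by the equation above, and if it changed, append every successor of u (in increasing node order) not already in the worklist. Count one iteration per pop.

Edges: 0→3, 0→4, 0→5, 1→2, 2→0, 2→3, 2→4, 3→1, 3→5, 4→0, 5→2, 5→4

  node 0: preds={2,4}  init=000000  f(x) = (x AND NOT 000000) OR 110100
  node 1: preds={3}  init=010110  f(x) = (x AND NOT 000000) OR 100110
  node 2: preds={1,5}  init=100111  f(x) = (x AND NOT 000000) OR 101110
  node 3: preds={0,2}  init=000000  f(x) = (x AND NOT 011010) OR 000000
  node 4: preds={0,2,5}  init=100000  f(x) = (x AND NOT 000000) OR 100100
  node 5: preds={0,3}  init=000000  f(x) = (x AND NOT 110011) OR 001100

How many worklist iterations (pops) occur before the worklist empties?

12

Worklist (12 pops):
  #1 pop 0: in=100111 → 110111 (was 000000); enqueue []
  #2 pop 1: in=000000 → 110110 (was 010110); enqueue []
  #3 pop 2: in=110110 → 111111 (was 100111); enqueue [0]
  #4 pop 3: in=111111 → 100101 (was 000000); enqueue [1]
  #5 pop 4: in=111111 → 111111 (was 100000); enqueue []
  #6 pop 5: in=110111 → 001100 (was 000000); enqueue [2,4]
  #7 pop 0: in=111111 → 111111 (was 110111); enqueue [3,5]
  #8 pop 1: in=100101 → 110111 (was 110110); enqueue []
  #9 pop 2: in=111111 → 111111 (no change)
  #10 pop 4: in=111111 → 111111 (no change)
  #11 pop 3: in=111111 → 100101 (no change)
  #12 pop 5: in=111111 → 001100 (no change)

Fixpoint:
  val[0] = 111111
  val[1] = 110111
  val[2] = 111111
  val[3] = 100101
  val[4] = 111111
  val[5] = 001100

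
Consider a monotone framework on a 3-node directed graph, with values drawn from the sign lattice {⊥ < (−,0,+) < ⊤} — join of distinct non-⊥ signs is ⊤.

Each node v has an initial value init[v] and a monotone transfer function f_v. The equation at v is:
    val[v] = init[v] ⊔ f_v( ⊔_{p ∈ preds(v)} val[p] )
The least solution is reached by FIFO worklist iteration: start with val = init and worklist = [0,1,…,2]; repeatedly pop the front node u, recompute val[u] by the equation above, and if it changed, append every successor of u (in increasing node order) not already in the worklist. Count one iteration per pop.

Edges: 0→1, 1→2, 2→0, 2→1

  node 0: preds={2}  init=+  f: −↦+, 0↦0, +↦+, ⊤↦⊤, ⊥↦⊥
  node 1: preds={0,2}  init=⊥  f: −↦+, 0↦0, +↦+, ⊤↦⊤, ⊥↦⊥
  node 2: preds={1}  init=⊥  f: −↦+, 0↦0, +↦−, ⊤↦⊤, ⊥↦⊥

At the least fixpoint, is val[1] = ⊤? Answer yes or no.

Worklist (8 pops):
  #1 pop 0: in=⊥ → + (no change)
  #2 pop 1: in=+ → + (was ⊥); enqueue []
  #3 pop 2: in=+ → − (was ⊥); enqueue [0,1]
  #4 pop 0: in=− → + (no change)
  #5 pop 1: in=⊤ → ⊤ (was +); enqueue [2]
  #6 pop 2: in=⊤ → ⊤ (was −); enqueue [0,1]
  #7 pop 0: in=⊤ → ⊤ (was +); enqueue []
  #8 pop 1: in=⊤ → ⊤ (no change)

Fixpoint:
  val[0] = ⊤
  val[1] = ⊤
  val[2] = ⊤

yes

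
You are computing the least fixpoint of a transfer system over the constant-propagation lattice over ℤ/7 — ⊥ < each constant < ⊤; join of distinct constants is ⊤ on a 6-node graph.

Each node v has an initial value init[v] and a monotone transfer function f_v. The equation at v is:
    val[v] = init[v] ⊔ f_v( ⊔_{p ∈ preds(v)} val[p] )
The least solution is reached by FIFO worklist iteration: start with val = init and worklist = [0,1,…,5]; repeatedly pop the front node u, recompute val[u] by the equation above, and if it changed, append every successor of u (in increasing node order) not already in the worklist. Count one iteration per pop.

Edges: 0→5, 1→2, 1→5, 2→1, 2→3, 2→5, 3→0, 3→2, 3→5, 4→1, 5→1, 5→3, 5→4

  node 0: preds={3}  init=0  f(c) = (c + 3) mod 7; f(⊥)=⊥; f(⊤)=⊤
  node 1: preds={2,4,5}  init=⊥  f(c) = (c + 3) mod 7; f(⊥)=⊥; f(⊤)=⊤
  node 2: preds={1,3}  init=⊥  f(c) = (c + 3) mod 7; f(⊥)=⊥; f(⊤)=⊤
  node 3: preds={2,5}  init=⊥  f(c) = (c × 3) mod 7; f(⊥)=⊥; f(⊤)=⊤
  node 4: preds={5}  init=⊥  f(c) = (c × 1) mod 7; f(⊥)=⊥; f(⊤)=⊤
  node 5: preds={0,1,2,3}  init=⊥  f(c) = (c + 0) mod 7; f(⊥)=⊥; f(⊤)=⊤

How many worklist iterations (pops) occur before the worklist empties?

19

Worklist (19 pops):
  #1 pop 0: in=⊥ → 0 (no change)
  #2 pop 1: in=⊥ → ⊥ (no change)
  #3 pop 2: in=⊥ → ⊥ (no change)
  #4 pop 3: in=⊥ → ⊥ (no change)
  #5 pop 4: in=⊥ → ⊥ (no change)
  #6 pop 5: in=0 → 0 (was ⊥); enqueue [1,3,4]
  #7 pop 1: in=0 → 3 (was ⊥); enqueue [2,5]
  #8 pop 3: in=0 → 0 (was ⊥); enqueue [0]
  #9 pop 4: in=0 → 0 (was ⊥); enqueue [1]
  #10 pop 2: in=⊤ → ⊤ (was ⊥); enqueue [3]
  #11 pop 5: in=⊤ → ⊤ (was 0); enqueue [4]
  #12 pop 0: in=0 → ⊤ (was 0); enqueue [5]
  #13 pop 1: in=⊤ → ⊤ (was 3); enqueue [2]
  #14 pop 3: in=⊤ → ⊤ (was 0); enqueue [0]
  #15 pop 4: in=⊤ → ⊤ (was 0); enqueue [1]
  #16 pop 5: in=⊤ → ⊤ (no change)
  #17 pop 2: in=⊤ → ⊤ (no change)
  #18 pop 0: in=⊤ → ⊤ (no change)
  #19 pop 1: in=⊤ → ⊤ (no change)

Fixpoint:
  val[0] = ⊤
  val[1] = ⊤
  val[2] = ⊤
  val[3] = ⊤
  val[4] = ⊤
  val[5] = ⊤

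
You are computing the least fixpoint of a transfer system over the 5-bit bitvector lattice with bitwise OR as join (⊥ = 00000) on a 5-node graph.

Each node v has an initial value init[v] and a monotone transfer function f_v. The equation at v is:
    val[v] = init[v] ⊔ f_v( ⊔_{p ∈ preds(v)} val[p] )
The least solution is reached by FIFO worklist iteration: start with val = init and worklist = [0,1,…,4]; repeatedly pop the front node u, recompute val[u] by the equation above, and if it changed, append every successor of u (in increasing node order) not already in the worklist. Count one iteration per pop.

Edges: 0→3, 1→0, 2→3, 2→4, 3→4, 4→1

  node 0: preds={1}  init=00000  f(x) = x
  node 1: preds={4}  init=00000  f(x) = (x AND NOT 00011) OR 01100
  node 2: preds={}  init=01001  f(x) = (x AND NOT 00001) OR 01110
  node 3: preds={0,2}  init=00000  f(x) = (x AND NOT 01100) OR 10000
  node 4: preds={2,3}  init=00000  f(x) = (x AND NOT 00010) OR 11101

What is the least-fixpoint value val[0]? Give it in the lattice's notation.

11100

Trace (10 dequeues):
  [1] u=0 | in 00000 | out 00000 | ==
  [2] u=1 | in 00000 | out 01100 | prev 00000 | push {0}
  [3] u=2 | in 00000 | out 01111 | prev 01001 | push {}
  [4] u=3 | in 01111 | out 10011 | prev 00000 | push {}
  [5] u=4 | in 11111 | out 11101 | prev 00000 | push {1}
  [6] u=0 | in 01100 | out 01100 | prev 00000 | push {3}
  [7] u=1 | in 11101 | out 11100 | prev 01100 | push {0}
  [8] u=3 | in 01111 | out 10011 | ==
  [9] u=0 | in 11100 | out 11100 | prev 01100 | push {3}
  [10] u=3 | in 11111 | out 10011 | ==

Converged values:
  [0] 11100
  [1] 11100
  [2] 01111
  [3] 10011
  [4] 11101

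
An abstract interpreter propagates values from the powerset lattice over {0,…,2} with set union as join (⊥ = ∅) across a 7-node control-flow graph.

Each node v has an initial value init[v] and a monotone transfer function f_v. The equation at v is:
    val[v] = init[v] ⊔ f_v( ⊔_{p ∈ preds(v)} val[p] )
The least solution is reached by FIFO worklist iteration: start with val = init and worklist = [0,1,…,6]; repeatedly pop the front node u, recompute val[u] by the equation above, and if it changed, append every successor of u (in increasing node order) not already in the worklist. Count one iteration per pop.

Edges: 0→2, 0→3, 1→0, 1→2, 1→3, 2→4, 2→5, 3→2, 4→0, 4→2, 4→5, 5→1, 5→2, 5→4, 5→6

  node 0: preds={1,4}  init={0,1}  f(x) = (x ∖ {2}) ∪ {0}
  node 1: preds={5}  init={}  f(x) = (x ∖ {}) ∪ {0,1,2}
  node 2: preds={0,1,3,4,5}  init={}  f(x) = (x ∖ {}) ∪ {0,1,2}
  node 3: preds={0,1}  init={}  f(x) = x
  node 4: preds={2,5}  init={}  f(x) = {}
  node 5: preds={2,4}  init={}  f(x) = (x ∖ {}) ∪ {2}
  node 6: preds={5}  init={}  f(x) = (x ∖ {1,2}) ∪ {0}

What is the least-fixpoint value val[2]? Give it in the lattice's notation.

{0,1,2}

Worklist (11 pops):
  #1 pop 0: in={} → {0,1} (no change)
  #2 pop 1: in={} → {0,1,2} (was {}); enqueue [0]
  #3 pop 2: in={0,1,2} → {0,1,2} (was {}); enqueue []
  #4 pop 3: in={0,1,2} → {0,1,2} (was {}); enqueue [2]
  #5 pop 4: in={0,1,2} → {} (no change)
  #6 pop 5: in={0,1,2} → {0,1,2} (was {}); enqueue [1,4]
  #7 pop 6: in={0,1,2} → {0} (was {}); enqueue []
  #8 pop 0: in={0,1,2} → {0,1} (no change)
  #9 pop 2: in={0,1,2} → {0,1,2} (no change)
  #10 pop 1: in={0,1,2} → {0,1,2} (no change)
  #11 pop 4: in={0,1,2} → {} (no change)

Fixpoint:
  val[0] = {0,1}
  val[1] = {0,1,2}
  val[2] = {0,1,2}
  val[3] = {0,1,2}
  val[4] = {}
  val[5] = {0,1,2}
  val[6] = {0}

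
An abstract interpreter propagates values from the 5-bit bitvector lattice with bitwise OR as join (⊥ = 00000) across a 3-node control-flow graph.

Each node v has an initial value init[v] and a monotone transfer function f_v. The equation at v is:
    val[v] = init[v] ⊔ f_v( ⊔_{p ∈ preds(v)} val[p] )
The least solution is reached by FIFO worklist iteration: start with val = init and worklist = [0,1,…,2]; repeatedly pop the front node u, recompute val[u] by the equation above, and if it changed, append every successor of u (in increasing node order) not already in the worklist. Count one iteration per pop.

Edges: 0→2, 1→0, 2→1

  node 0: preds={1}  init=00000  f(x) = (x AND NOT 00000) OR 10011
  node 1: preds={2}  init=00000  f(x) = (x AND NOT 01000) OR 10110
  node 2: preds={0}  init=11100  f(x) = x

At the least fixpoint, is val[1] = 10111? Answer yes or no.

yes

Iteration log — 7 steps:
  step 1. node 0  ⊔preds=00000  new=10011  old=00000  +wl: 
  step 2. node 1  ⊔preds=11100  new=10110  old=00000  +wl: 0
  step 3. node 2  ⊔preds=10011  new=11111  old=11100  +wl: 1
  step 4. node 0  ⊔preds=10110  new=10111  old=10011  +wl: 2
  step 5. node 1  ⊔preds=11111  new=10111  old=10110  +wl: 0
  step 6. node 2  ⊔preds=10111  new=11111  stable
  step 7. node 0  ⊔preds=10111  new=10111  stable

Least fixpoint reached:
  node 0: 10111
  node 1: 10111
  node 2: 11111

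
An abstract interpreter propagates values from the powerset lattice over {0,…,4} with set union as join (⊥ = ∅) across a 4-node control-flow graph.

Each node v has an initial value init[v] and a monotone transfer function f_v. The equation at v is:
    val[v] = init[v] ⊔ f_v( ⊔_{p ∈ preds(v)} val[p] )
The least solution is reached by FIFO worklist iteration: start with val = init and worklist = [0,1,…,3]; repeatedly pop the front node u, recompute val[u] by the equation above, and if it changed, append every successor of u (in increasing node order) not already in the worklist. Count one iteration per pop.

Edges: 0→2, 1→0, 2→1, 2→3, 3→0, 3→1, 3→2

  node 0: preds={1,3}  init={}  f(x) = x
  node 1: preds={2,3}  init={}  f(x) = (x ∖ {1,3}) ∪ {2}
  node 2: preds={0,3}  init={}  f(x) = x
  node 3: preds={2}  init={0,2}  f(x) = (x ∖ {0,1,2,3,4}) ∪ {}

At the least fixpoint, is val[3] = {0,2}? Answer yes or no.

Iteration log — 6 steps:
  step 1. node 0  ⊔preds={0,2}  new={0,2}  old={}  +wl: 
  step 2. node 1  ⊔preds={0,2}  new={0,2}  old={}  +wl: 0
  step 3. node 2  ⊔preds={0,2}  new={0,2}  old={}  +wl: 1
  step 4. node 3  ⊔preds={0,2}  new={0,2}  stable
  step 5. node 0  ⊔preds={0,2}  new={0,2}  stable
  step 6. node 1  ⊔preds={0,2}  new={0,2}  stable

Least fixpoint reached:
  node 0: {0,2}
  node 1: {0,2}
  node 2: {0,2}
  node 3: {0,2}

yes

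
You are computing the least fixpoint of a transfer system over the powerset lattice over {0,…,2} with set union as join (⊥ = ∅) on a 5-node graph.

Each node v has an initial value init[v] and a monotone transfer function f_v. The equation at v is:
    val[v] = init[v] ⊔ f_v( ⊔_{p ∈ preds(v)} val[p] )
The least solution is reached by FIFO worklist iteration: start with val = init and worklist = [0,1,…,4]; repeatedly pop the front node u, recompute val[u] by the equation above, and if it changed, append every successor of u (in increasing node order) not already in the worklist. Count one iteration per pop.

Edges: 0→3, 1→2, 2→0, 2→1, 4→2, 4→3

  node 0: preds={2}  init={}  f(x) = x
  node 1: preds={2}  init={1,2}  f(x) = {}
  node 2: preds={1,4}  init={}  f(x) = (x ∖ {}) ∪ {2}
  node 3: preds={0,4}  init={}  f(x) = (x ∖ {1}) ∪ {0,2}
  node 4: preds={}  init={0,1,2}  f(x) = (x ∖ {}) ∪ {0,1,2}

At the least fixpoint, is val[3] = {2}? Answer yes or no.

Trace (8 dequeues):
  [1] u=0 | in {} | out {} | ==
  [2] u=1 | in {} | out {1,2} | ==
  [3] u=2 | in {0,1,2} | out {0,1,2} | prev {} | push {0,1}
  [4] u=3 | in {0,1,2} | out {0,2} | prev {} | push {}
  [5] u=4 | in {} | out {0,1,2} | ==
  [6] u=0 | in {0,1,2} | out {0,1,2} | prev {} | push {3}
  [7] u=1 | in {0,1,2} | out {1,2} | ==
  [8] u=3 | in {0,1,2} | out {0,2} | ==

Converged values:
  [0] {0,1,2}
  [1] {1,2}
  [2] {0,1,2}
  [3] {0,2}
  [4] {0,1,2}

no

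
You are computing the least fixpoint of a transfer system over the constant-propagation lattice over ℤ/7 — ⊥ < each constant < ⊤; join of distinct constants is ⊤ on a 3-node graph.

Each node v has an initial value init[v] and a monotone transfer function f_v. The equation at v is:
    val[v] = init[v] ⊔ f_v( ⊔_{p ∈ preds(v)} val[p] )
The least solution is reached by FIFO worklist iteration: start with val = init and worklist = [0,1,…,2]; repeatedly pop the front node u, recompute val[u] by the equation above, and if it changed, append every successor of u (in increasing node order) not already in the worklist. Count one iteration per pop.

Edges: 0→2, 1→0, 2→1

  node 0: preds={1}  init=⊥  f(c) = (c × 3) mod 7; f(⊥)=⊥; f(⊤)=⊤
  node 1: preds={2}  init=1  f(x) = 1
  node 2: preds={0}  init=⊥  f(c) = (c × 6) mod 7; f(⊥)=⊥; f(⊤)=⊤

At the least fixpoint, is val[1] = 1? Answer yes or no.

Worklist (4 pops):
  #1 pop 0: in=1 → 3 (was ⊥); enqueue []
  #2 pop 1: in=⊥ → 1 (no change)
  #3 pop 2: in=3 → 4 (was ⊥); enqueue [1]
  #4 pop 1: in=4 → 1 (no change)

Fixpoint:
  val[0] = 3
  val[1] = 1
  val[2] = 4

yes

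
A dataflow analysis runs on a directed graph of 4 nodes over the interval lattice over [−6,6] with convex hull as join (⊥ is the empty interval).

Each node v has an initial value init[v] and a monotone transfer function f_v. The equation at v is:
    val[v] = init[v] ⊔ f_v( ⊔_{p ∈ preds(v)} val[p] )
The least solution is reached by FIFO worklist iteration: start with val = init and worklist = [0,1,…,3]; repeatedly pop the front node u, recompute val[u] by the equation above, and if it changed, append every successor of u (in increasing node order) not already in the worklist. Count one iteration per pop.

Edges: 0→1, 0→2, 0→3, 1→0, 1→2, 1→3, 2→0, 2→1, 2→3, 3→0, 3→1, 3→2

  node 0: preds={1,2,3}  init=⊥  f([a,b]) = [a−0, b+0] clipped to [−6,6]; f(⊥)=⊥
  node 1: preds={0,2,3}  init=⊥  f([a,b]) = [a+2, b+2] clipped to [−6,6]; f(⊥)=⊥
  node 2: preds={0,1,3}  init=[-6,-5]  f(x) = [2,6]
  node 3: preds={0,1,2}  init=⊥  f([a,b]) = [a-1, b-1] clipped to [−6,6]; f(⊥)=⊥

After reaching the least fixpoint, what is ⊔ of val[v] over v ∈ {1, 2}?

[-6,6]

Iteration log — 9 steps:
  step 1. node 0  ⊔preds=[-6,-5]  new=[-6,-5]  old=⊥  +wl: 
  step 2. node 1  ⊔preds=[-6,-5]  new=[-4,-3]  old=⊥  +wl: 0
  step 3. node 2  ⊔preds=[-6,-3]  new=[-6,6]  old=[-6,-5]  +wl: 1
  step 4. node 3  ⊔preds=[-6,6]  new=[-6,5]  old=⊥  +wl: 2
  step 5. node 0  ⊔preds=[-6,6]  new=[-6,6]  old=[-6,-5]  +wl: 3
  step 6. node 1  ⊔preds=[-6,6]  new=[-4,6]  old=[-4,-3]  +wl: 0
  step 7. node 2  ⊔preds=[-6,6]  new=[-6,6]  stable
  step 8. node 3  ⊔preds=[-6,6]  new=[-6,5]  stable
  step 9. node 0  ⊔preds=[-6,6]  new=[-6,6]  stable

Least fixpoint reached:
  node 0: [-6,6]
  node 1: [-4,6]
  node 2: [-6,6]
  node 3: [-6,5]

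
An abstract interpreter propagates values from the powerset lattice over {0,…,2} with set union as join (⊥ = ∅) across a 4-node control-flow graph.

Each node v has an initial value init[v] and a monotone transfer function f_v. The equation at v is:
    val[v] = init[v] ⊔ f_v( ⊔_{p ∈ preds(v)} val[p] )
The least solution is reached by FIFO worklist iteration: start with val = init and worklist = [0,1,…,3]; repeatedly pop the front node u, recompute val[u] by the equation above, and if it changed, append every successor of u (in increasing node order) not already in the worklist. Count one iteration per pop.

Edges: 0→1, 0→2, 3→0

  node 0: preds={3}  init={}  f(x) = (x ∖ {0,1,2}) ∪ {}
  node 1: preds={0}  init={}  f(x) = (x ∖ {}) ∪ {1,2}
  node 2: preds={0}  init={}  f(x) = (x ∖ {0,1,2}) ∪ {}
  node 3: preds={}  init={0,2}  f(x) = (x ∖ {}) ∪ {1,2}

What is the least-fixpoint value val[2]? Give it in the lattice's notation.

Trace (5 dequeues):
  [1] u=0 | in {0,2} | out {} | ==
  [2] u=1 | in {} | out {1,2} | prev {} | push {}
  [3] u=2 | in {} | out {} | ==
  [4] u=3 | in {} | out {0,1,2} | prev {0,2} | push {0}
  [5] u=0 | in {0,1,2} | out {} | ==

Converged values:
  [0] {}
  [1] {1,2}
  [2] {}
  [3] {0,1,2}

{}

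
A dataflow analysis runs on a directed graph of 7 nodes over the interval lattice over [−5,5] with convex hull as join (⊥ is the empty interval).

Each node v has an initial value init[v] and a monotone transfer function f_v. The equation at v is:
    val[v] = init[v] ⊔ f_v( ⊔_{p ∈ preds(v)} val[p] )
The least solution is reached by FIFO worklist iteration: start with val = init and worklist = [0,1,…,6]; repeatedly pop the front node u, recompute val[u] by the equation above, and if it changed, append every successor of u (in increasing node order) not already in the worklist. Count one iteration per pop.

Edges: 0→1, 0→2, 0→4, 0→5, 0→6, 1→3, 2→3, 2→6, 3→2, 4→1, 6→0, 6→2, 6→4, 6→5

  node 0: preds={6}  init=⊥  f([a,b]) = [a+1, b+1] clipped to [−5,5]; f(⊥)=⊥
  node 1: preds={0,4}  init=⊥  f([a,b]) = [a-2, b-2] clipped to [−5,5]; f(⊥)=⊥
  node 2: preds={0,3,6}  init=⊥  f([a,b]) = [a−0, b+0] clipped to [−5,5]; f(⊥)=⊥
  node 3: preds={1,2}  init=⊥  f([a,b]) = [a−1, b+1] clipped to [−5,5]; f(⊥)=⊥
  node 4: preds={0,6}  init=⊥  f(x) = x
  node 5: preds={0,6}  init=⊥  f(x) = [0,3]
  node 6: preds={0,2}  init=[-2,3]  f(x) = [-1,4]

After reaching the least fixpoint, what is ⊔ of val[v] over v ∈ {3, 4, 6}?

[-5,5]

Trace (18 dequeues):
  [1] u=0 | in [-2,3] | out [-1,4] | prev ⊥ | push {}
  [2] u=1 | in [-1,4] | out [-3,2] | prev ⊥ | push {}
  [3] u=2 | in [-2,4] | out [-2,4] | prev ⊥ | push {}
  [4] u=3 | in [-3,4] | out [-4,5] | prev ⊥ | push {2}
  [5] u=4 | in [-2,4] | out [-2,4] | prev ⊥ | push {1}
  [6] u=5 | in [-2,4] | out [0,3] | prev ⊥ | push {}
  [7] u=6 | in [-2,4] | out [-2,4] | prev [-2,3] | push {0,4,5}
  [8] u=2 | in [-4,5] | out [-4,5] | prev [-2,4] | push {3,6}
  [9] u=1 | in [-2,4] | out [-4,2] | prev [-3,2] | push {}
  [10] u=0 | in [-2,4] | out [-1,5] | prev [-1,4] | push {1,2}
  [11] u=4 | in [-2,5] | out [-2,5] | prev [-2,4] | push {}
  [12] u=5 | in [-2,5] | out [0,3] | ==
  [13] u=3 | in [-4,5] | out [-5,5] | prev [-4,5] | push {}
  [14] u=6 | in [-4,5] | out [-2,4] | ==
  [15] u=1 | in [-2,5] | out [-4,3] | prev [-4,2] | push {3}
  [16] u=2 | in [-5,5] | out [-5,5] | prev [-4,5] | push {6}
  [17] u=3 | in [-5,5] | out [-5,5] | ==
  [18] u=6 | in [-5,5] | out [-2,4] | ==

Converged values:
  [0] [-1,5]
  [1] [-4,3]
  [2] [-5,5]
  [3] [-5,5]
  [4] [-2,5]
  [5] [0,3]
  [6] [-2,4]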